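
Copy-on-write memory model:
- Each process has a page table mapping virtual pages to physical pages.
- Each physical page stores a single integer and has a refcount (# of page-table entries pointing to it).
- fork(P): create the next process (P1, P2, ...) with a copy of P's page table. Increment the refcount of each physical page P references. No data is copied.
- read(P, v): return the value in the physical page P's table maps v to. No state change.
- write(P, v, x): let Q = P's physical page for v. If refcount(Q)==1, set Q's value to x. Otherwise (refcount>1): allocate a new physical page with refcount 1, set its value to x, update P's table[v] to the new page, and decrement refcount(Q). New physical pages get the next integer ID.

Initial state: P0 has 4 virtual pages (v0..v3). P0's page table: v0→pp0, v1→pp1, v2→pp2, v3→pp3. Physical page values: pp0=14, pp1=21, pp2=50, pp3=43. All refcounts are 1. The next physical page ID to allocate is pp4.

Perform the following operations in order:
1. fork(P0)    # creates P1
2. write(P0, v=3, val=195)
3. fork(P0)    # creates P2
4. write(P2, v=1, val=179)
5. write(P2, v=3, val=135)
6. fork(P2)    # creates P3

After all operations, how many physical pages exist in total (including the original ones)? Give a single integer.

Op 1: fork(P0) -> P1. 4 ppages; refcounts: pp0:2 pp1:2 pp2:2 pp3:2
Op 2: write(P0, v3, 195). refcount(pp3)=2>1 -> COPY to pp4. 5 ppages; refcounts: pp0:2 pp1:2 pp2:2 pp3:1 pp4:1
Op 3: fork(P0) -> P2. 5 ppages; refcounts: pp0:3 pp1:3 pp2:3 pp3:1 pp4:2
Op 4: write(P2, v1, 179). refcount(pp1)=3>1 -> COPY to pp5. 6 ppages; refcounts: pp0:3 pp1:2 pp2:3 pp3:1 pp4:2 pp5:1
Op 5: write(P2, v3, 135). refcount(pp4)=2>1 -> COPY to pp6. 7 ppages; refcounts: pp0:3 pp1:2 pp2:3 pp3:1 pp4:1 pp5:1 pp6:1
Op 6: fork(P2) -> P3. 7 ppages; refcounts: pp0:4 pp1:2 pp2:4 pp3:1 pp4:1 pp5:2 pp6:2

Answer: 7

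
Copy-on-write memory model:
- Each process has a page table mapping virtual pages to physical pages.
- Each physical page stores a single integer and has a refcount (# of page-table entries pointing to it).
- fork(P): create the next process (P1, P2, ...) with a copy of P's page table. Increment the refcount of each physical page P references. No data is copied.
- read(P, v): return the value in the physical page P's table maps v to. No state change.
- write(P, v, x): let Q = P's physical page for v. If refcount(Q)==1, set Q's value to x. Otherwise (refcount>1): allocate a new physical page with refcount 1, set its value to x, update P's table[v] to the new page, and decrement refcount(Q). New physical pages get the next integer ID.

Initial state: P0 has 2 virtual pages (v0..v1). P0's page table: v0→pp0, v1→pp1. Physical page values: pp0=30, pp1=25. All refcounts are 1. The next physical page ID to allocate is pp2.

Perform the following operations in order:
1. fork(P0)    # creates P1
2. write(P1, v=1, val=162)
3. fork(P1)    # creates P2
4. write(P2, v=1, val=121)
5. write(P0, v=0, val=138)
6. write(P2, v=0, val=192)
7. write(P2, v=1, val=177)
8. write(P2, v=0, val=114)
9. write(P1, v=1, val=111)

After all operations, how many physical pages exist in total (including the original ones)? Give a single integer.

Answer: 6

Derivation:
Op 1: fork(P0) -> P1. 2 ppages; refcounts: pp0:2 pp1:2
Op 2: write(P1, v1, 162). refcount(pp1)=2>1 -> COPY to pp2. 3 ppages; refcounts: pp0:2 pp1:1 pp2:1
Op 3: fork(P1) -> P2. 3 ppages; refcounts: pp0:3 pp1:1 pp2:2
Op 4: write(P2, v1, 121). refcount(pp2)=2>1 -> COPY to pp3. 4 ppages; refcounts: pp0:3 pp1:1 pp2:1 pp3:1
Op 5: write(P0, v0, 138). refcount(pp0)=3>1 -> COPY to pp4. 5 ppages; refcounts: pp0:2 pp1:1 pp2:1 pp3:1 pp4:1
Op 6: write(P2, v0, 192). refcount(pp0)=2>1 -> COPY to pp5. 6 ppages; refcounts: pp0:1 pp1:1 pp2:1 pp3:1 pp4:1 pp5:1
Op 7: write(P2, v1, 177). refcount(pp3)=1 -> write in place. 6 ppages; refcounts: pp0:1 pp1:1 pp2:1 pp3:1 pp4:1 pp5:1
Op 8: write(P2, v0, 114). refcount(pp5)=1 -> write in place. 6 ppages; refcounts: pp0:1 pp1:1 pp2:1 pp3:1 pp4:1 pp5:1
Op 9: write(P1, v1, 111). refcount(pp2)=1 -> write in place. 6 ppages; refcounts: pp0:1 pp1:1 pp2:1 pp3:1 pp4:1 pp5:1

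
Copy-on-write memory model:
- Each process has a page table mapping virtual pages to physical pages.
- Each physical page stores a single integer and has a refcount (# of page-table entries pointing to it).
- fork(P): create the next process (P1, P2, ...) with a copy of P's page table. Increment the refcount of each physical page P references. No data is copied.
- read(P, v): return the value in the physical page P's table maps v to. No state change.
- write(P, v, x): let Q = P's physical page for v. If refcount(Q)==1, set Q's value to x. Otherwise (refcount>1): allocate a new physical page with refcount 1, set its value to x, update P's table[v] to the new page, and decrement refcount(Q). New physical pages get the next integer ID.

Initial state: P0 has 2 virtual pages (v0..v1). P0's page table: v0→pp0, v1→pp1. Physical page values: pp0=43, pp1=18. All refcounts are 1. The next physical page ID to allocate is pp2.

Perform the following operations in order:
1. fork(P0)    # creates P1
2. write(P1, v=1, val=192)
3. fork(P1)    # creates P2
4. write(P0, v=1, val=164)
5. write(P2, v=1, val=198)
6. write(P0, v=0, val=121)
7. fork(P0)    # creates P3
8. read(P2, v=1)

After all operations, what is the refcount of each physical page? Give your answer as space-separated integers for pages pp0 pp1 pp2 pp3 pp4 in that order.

Answer: 2 2 1 1 2

Derivation:
Op 1: fork(P0) -> P1. 2 ppages; refcounts: pp0:2 pp1:2
Op 2: write(P1, v1, 192). refcount(pp1)=2>1 -> COPY to pp2. 3 ppages; refcounts: pp0:2 pp1:1 pp2:1
Op 3: fork(P1) -> P2. 3 ppages; refcounts: pp0:3 pp1:1 pp2:2
Op 4: write(P0, v1, 164). refcount(pp1)=1 -> write in place. 3 ppages; refcounts: pp0:3 pp1:1 pp2:2
Op 5: write(P2, v1, 198). refcount(pp2)=2>1 -> COPY to pp3. 4 ppages; refcounts: pp0:3 pp1:1 pp2:1 pp3:1
Op 6: write(P0, v0, 121). refcount(pp0)=3>1 -> COPY to pp4. 5 ppages; refcounts: pp0:2 pp1:1 pp2:1 pp3:1 pp4:1
Op 7: fork(P0) -> P3. 5 ppages; refcounts: pp0:2 pp1:2 pp2:1 pp3:1 pp4:2
Op 8: read(P2, v1) -> 198. No state change.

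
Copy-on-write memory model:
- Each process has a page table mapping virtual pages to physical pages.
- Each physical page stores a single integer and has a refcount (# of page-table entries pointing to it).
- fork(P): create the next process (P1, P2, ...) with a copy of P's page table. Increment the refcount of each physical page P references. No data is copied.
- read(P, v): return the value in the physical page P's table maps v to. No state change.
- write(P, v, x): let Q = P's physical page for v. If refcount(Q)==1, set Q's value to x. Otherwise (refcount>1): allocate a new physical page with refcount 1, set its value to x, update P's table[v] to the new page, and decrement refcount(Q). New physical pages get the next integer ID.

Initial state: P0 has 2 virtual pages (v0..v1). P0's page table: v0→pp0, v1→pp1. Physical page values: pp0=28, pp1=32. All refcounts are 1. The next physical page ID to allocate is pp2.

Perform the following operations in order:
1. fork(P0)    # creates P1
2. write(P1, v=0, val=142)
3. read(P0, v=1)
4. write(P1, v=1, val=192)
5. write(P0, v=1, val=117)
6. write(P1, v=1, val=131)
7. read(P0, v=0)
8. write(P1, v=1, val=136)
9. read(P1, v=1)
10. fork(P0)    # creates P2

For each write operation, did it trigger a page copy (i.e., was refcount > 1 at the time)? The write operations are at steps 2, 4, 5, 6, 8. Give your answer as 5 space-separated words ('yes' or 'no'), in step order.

Op 1: fork(P0) -> P1. 2 ppages; refcounts: pp0:2 pp1:2
Op 2: write(P1, v0, 142). refcount(pp0)=2>1 -> COPY to pp2. 3 ppages; refcounts: pp0:1 pp1:2 pp2:1
Op 3: read(P0, v1) -> 32. No state change.
Op 4: write(P1, v1, 192). refcount(pp1)=2>1 -> COPY to pp3. 4 ppages; refcounts: pp0:1 pp1:1 pp2:1 pp3:1
Op 5: write(P0, v1, 117). refcount(pp1)=1 -> write in place. 4 ppages; refcounts: pp0:1 pp1:1 pp2:1 pp3:1
Op 6: write(P1, v1, 131). refcount(pp3)=1 -> write in place. 4 ppages; refcounts: pp0:1 pp1:1 pp2:1 pp3:1
Op 7: read(P0, v0) -> 28. No state change.
Op 8: write(P1, v1, 136). refcount(pp3)=1 -> write in place. 4 ppages; refcounts: pp0:1 pp1:1 pp2:1 pp3:1
Op 9: read(P1, v1) -> 136. No state change.
Op 10: fork(P0) -> P2. 4 ppages; refcounts: pp0:2 pp1:2 pp2:1 pp3:1

yes yes no no no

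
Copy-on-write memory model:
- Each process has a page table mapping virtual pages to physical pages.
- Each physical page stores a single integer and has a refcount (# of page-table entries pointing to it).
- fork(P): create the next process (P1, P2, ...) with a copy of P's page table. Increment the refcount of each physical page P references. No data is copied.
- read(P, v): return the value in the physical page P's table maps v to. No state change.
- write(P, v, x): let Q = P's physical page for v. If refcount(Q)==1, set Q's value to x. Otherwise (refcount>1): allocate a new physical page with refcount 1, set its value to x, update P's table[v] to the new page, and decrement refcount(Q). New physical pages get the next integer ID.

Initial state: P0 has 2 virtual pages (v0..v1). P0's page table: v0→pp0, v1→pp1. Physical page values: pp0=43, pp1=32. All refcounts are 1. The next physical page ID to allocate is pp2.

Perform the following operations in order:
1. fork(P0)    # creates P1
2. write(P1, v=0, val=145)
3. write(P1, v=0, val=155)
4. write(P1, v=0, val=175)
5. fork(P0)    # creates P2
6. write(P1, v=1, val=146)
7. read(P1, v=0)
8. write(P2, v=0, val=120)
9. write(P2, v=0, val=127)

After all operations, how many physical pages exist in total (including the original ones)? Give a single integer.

Op 1: fork(P0) -> P1. 2 ppages; refcounts: pp0:2 pp1:2
Op 2: write(P1, v0, 145). refcount(pp0)=2>1 -> COPY to pp2. 3 ppages; refcounts: pp0:1 pp1:2 pp2:1
Op 3: write(P1, v0, 155). refcount(pp2)=1 -> write in place. 3 ppages; refcounts: pp0:1 pp1:2 pp2:1
Op 4: write(P1, v0, 175). refcount(pp2)=1 -> write in place. 3 ppages; refcounts: pp0:1 pp1:2 pp2:1
Op 5: fork(P0) -> P2. 3 ppages; refcounts: pp0:2 pp1:3 pp2:1
Op 6: write(P1, v1, 146). refcount(pp1)=3>1 -> COPY to pp3. 4 ppages; refcounts: pp0:2 pp1:2 pp2:1 pp3:1
Op 7: read(P1, v0) -> 175. No state change.
Op 8: write(P2, v0, 120). refcount(pp0)=2>1 -> COPY to pp4. 5 ppages; refcounts: pp0:1 pp1:2 pp2:1 pp3:1 pp4:1
Op 9: write(P2, v0, 127). refcount(pp4)=1 -> write in place. 5 ppages; refcounts: pp0:1 pp1:2 pp2:1 pp3:1 pp4:1

Answer: 5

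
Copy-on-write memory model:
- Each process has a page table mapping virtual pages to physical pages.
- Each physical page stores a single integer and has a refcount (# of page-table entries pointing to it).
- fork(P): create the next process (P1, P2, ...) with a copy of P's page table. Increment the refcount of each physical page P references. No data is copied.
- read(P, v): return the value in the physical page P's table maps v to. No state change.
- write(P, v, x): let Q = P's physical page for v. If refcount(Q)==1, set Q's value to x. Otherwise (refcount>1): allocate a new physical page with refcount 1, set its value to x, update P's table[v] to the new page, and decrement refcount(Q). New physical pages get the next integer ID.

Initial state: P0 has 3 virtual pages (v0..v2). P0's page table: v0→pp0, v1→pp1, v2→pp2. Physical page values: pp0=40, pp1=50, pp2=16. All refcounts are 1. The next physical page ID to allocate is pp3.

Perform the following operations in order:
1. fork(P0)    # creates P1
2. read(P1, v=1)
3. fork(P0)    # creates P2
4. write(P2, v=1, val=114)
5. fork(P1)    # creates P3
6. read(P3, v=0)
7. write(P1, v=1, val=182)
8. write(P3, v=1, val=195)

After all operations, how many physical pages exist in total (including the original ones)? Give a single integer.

Answer: 6

Derivation:
Op 1: fork(P0) -> P1. 3 ppages; refcounts: pp0:2 pp1:2 pp2:2
Op 2: read(P1, v1) -> 50. No state change.
Op 3: fork(P0) -> P2. 3 ppages; refcounts: pp0:3 pp1:3 pp2:3
Op 4: write(P2, v1, 114). refcount(pp1)=3>1 -> COPY to pp3. 4 ppages; refcounts: pp0:3 pp1:2 pp2:3 pp3:1
Op 5: fork(P1) -> P3. 4 ppages; refcounts: pp0:4 pp1:3 pp2:4 pp3:1
Op 6: read(P3, v0) -> 40. No state change.
Op 7: write(P1, v1, 182). refcount(pp1)=3>1 -> COPY to pp4. 5 ppages; refcounts: pp0:4 pp1:2 pp2:4 pp3:1 pp4:1
Op 8: write(P3, v1, 195). refcount(pp1)=2>1 -> COPY to pp5. 6 ppages; refcounts: pp0:4 pp1:1 pp2:4 pp3:1 pp4:1 pp5:1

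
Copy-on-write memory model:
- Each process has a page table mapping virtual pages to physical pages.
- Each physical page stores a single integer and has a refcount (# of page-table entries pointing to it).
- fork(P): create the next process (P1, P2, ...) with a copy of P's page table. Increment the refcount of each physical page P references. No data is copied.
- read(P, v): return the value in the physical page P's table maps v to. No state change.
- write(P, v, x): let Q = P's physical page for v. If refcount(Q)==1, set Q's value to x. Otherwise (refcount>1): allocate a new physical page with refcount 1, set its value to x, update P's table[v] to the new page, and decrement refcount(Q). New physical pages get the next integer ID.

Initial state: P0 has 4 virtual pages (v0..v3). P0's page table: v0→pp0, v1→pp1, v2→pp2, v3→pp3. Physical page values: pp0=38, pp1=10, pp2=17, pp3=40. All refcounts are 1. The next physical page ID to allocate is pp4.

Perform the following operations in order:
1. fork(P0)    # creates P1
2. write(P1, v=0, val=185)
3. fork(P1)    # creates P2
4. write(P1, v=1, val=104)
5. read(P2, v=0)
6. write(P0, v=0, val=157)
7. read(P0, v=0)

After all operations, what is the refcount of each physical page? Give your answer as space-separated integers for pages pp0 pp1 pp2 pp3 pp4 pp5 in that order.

Answer: 1 2 3 3 2 1

Derivation:
Op 1: fork(P0) -> P1. 4 ppages; refcounts: pp0:2 pp1:2 pp2:2 pp3:2
Op 2: write(P1, v0, 185). refcount(pp0)=2>1 -> COPY to pp4. 5 ppages; refcounts: pp0:1 pp1:2 pp2:2 pp3:2 pp4:1
Op 3: fork(P1) -> P2. 5 ppages; refcounts: pp0:1 pp1:3 pp2:3 pp3:3 pp4:2
Op 4: write(P1, v1, 104). refcount(pp1)=3>1 -> COPY to pp5. 6 ppages; refcounts: pp0:1 pp1:2 pp2:3 pp3:3 pp4:2 pp5:1
Op 5: read(P2, v0) -> 185. No state change.
Op 6: write(P0, v0, 157). refcount(pp0)=1 -> write in place. 6 ppages; refcounts: pp0:1 pp1:2 pp2:3 pp3:3 pp4:2 pp5:1
Op 7: read(P0, v0) -> 157. No state change.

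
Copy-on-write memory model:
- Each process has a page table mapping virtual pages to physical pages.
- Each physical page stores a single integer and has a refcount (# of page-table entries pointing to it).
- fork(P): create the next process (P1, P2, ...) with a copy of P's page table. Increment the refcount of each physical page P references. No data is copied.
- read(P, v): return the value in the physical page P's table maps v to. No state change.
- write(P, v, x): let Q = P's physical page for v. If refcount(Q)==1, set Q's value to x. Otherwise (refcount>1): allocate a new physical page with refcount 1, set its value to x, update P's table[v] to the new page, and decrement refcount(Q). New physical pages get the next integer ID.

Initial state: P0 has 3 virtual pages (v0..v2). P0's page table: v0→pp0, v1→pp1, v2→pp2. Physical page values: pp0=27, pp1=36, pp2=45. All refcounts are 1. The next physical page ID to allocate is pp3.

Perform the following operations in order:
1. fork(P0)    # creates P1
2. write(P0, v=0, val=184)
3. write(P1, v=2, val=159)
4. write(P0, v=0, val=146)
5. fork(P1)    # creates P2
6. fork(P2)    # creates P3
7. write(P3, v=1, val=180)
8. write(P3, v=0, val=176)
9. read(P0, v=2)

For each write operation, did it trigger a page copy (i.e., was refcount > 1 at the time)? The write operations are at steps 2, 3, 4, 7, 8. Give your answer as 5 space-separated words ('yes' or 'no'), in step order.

Op 1: fork(P0) -> P1. 3 ppages; refcounts: pp0:2 pp1:2 pp2:2
Op 2: write(P0, v0, 184). refcount(pp0)=2>1 -> COPY to pp3. 4 ppages; refcounts: pp0:1 pp1:2 pp2:2 pp3:1
Op 3: write(P1, v2, 159). refcount(pp2)=2>1 -> COPY to pp4. 5 ppages; refcounts: pp0:1 pp1:2 pp2:1 pp3:1 pp4:1
Op 4: write(P0, v0, 146). refcount(pp3)=1 -> write in place. 5 ppages; refcounts: pp0:1 pp1:2 pp2:1 pp3:1 pp4:1
Op 5: fork(P1) -> P2. 5 ppages; refcounts: pp0:2 pp1:3 pp2:1 pp3:1 pp4:2
Op 6: fork(P2) -> P3. 5 ppages; refcounts: pp0:3 pp1:4 pp2:1 pp3:1 pp4:3
Op 7: write(P3, v1, 180). refcount(pp1)=4>1 -> COPY to pp5. 6 ppages; refcounts: pp0:3 pp1:3 pp2:1 pp3:1 pp4:3 pp5:1
Op 8: write(P3, v0, 176). refcount(pp0)=3>1 -> COPY to pp6. 7 ppages; refcounts: pp0:2 pp1:3 pp2:1 pp3:1 pp4:3 pp5:1 pp6:1
Op 9: read(P0, v2) -> 45. No state change.

yes yes no yes yes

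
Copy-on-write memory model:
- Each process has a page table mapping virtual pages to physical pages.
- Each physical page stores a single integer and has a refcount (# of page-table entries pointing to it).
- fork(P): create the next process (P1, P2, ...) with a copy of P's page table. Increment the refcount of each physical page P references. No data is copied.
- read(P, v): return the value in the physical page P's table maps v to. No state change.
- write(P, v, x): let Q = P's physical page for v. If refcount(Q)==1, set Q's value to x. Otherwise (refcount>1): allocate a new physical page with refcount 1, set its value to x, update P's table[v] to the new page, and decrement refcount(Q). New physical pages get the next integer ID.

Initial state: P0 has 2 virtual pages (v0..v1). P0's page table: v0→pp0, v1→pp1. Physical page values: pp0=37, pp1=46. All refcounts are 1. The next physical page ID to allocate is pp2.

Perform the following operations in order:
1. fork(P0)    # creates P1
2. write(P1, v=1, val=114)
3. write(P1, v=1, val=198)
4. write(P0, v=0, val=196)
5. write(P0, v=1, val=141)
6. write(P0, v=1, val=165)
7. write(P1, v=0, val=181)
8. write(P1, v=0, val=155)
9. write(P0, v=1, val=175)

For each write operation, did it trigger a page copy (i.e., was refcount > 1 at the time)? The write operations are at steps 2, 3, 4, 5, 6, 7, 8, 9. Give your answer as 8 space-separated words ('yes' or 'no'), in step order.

Op 1: fork(P0) -> P1. 2 ppages; refcounts: pp0:2 pp1:2
Op 2: write(P1, v1, 114). refcount(pp1)=2>1 -> COPY to pp2. 3 ppages; refcounts: pp0:2 pp1:1 pp2:1
Op 3: write(P1, v1, 198). refcount(pp2)=1 -> write in place. 3 ppages; refcounts: pp0:2 pp1:1 pp2:1
Op 4: write(P0, v0, 196). refcount(pp0)=2>1 -> COPY to pp3. 4 ppages; refcounts: pp0:1 pp1:1 pp2:1 pp3:1
Op 5: write(P0, v1, 141). refcount(pp1)=1 -> write in place. 4 ppages; refcounts: pp0:1 pp1:1 pp2:1 pp3:1
Op 6: write(P0, v1, 165). refcount(pp1)=1 -> write in place. 4 ppages; refcounts: pp0:1 pp1:1 pp2:1 pp3:1
Op 7: write(P1, v0, 181). refcount(pp0)=1 -> write in place. 4 ppages; refcounts: pp0:1 pp1:1 pp2:1 pp3:1
Op 8: write(P1, v0, 155). refcount(pp0)=1 -> write in place. 4 ppages; refcounts: pp0:1 pp1:1 pp2:1 pp3:1
Op 9: write(P0, v1, 175). refcount(pp1)=1 -> write in place. 4 ppages; refcounts: pp0:1 pp1:1 pp2:1 pp3:1

yes no yes no no no no no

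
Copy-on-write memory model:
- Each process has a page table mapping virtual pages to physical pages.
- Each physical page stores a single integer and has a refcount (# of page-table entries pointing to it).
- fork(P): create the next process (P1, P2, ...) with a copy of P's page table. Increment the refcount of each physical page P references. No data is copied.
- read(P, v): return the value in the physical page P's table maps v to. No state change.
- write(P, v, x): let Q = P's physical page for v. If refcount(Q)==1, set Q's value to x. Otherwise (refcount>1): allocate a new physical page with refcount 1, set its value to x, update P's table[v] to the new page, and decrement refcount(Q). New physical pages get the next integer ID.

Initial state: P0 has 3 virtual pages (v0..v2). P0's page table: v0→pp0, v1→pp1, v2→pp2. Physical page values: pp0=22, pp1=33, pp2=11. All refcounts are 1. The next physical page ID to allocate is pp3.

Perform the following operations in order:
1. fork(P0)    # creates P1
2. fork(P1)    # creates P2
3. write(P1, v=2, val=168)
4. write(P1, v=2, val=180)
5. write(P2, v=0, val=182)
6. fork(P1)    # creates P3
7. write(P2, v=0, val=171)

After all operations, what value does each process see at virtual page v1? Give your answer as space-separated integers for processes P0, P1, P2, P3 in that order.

Answer: 33 33 33 33

Derivation:
Op 1: fork(P0) -> P1. 3 ppages; refcounts: pp0:2 pp1:2 pp2:2
Op 2: fork(P1) -> P2. 3 ppages; refcounts: pp0:3 pp1:3 pp2:3
Op 3: write(P1, v2, 168). refcount(pp2)=3>1 -> COPY to pp3. 4 ppages; refcounts: pp0:3 pp1:3 pp2:2 pp3:1
Op 4: write(P1, v2, 180). refcount(pp3)=1 -> write in place. 4 ppages; refcounts: pp0:3 pp1:3 pp2:2 pp3:1
Op 5: write(P2, v0, 182). refcount(pp0)=3>1 -> COPY to pp4. 5 ppages; refcounts: pp0:2 pp1:3 pp2:2 pp3:1 pp4:1
Op 6: fork(P1) -> P3. 5 ppages; refcounts: pp0:3 pp1:4 pp2:2 pp3:2 pp4:1
Op 7: write(P2, v0, 171). refcount(pp4)=1 -> write in place. 5 ppages; refcounts: pp0:3 pp1:4 pp2:2 pp3:2 pp4:1
P0: v1 -> pp1 = 33
P1: v1 -> pp1 = 33
P2: v1 -> pp1 = 33
P3: v1 -> pp1 = 33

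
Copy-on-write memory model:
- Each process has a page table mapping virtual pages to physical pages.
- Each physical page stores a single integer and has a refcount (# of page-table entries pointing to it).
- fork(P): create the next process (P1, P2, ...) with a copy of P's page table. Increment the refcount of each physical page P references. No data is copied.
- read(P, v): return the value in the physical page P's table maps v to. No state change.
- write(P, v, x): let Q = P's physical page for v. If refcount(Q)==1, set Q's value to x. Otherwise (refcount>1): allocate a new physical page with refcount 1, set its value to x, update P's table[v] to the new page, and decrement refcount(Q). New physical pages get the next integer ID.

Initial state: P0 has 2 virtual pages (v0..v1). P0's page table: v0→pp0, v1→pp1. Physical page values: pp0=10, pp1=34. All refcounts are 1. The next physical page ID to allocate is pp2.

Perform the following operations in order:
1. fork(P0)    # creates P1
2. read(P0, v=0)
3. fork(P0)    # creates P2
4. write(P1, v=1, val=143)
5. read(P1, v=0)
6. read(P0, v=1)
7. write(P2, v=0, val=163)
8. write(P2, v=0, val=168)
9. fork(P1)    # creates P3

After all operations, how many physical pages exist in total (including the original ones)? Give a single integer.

Answer: 4

Derivation:
Op 1: fork(P0) -> P1. 2 ppages; refcounts: pp0:2 pp1:2
Op 2: read(P0, v0) -> 10. No state change.
Op 3: fork(P0) -> P2. 2 ppages; refcounts: pp0:3 pp1:3
Op 4: write(P1, v1, 143). refcount(pp1)=3>1 -> COPY to pp2. 3 ppages; refcounts: pp0:3 pp1:2 pp2:1
Op 5: read(P1, v0) -> 10. No state change.
Op 6: read(P0, v1) -> 34. No state change.
Op 7: write(P2, v0, 163). refcount(pp0)=3>1 -> COPY to pp3. 4 ppages; refcounts: pp0:2 pp1:2 pp2:1 pp3:1
Op 8: write(P2, v0, 168). refcount(pp3)=1 -> write in place. 4 ppages; refcounts: pp0:2 pp1:2 pp2:1 pp3:1
Op 9: fork(P1) -> P3. 4 ppages; refcounts: pp0:3 pp1:2 pp2:2 pp3:1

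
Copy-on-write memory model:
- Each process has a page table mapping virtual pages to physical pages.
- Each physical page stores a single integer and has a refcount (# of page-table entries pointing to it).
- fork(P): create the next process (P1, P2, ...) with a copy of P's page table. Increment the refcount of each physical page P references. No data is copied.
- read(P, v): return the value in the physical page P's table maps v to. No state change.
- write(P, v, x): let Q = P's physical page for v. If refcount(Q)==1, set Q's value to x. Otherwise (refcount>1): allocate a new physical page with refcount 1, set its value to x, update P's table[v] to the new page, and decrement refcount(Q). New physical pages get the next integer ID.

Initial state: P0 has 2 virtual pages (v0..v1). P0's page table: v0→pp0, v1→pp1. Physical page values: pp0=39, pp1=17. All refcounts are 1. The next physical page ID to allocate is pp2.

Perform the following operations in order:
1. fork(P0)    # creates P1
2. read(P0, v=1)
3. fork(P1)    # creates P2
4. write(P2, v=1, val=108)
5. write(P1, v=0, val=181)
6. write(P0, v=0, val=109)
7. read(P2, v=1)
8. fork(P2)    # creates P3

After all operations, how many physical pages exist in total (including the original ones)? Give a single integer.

Op 1: fork(P0) -> P1. 2 ppages; refcounts: pp0:2 pp1:2
Op 2: read(P0, v1) -> 17. No state change.
Op 3: fork(P1) -> P2. 2 ppages; refcounts: pp0:3 pp1:3
Op 4: write(P2, v1, 108). refcount(pp1)=3>1 -> COPY to pp2. 3 ppages; refcounts: pp0:3 pp1:2 pp2:1
Op 5: write(P1, v0, 181). refcount(pp0)=3>1 -> COPY to pp3. 4 ppages; refcounts: pp0:2 pp1:2 pp2:1 pp3:1
Op 6: write(P0, v0, 109). refcount(pp0)=2>1 -> COPY to pp4. 5 ppages; refcounts: pp0:1 pp1:2 pp2:1 pp3:1 pp4:1
Op 7: read(P2, v1) -> 108. No state change.
Op 8: fork(P2) -> P3. 5 ppages; refcounts: pp0:2 pp1:2 pp2:2 pp3:1 pp4:1

Answer: 5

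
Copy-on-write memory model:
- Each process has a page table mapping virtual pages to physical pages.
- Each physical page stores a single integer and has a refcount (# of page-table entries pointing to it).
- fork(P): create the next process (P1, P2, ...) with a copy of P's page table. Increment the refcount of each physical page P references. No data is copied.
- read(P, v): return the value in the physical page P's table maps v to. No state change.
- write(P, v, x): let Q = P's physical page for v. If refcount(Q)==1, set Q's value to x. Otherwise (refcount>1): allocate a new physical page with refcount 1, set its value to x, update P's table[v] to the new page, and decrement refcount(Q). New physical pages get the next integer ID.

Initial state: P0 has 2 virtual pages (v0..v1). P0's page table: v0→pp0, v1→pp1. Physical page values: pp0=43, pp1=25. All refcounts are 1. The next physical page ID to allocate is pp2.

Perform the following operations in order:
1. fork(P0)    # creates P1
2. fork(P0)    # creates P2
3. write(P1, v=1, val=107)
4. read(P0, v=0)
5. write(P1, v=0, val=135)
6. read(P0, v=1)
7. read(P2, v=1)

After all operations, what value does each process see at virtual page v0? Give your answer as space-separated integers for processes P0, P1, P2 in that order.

Answer: 43 135 43

Derivation:
Op 1: fork(P0) -> P1. 2 ppages; refcounts: pp0:2 pp1:2
Op 2: fork(P0) -> P2. 2 ppages; refcounts: pp0:3 pp1:3
Op 3: write(P1, v1, 107). refcount(pp1)=3>1 -> COPY to pp2. 3 ppages; refcounts: pp0:3 pp1:2 pp2:1
Op 4: read(P0, v0) -> 43. No state change.
Op 5: write(P1, v0, 135). refcount(pp0)=3>1 -> COPY to pp3. 4 ppages; refcounts: pp0:2 pp1:2 pp2:1 pp3:1
Op 6: read(P0, v1) -> 25. No state change.
Op 7: read(P2, v1) -> 25. No state change.
P0: v0 -> pp0 = 43
P1: v0 -> pp3 = 135
P2: v0 -> pp0 = 43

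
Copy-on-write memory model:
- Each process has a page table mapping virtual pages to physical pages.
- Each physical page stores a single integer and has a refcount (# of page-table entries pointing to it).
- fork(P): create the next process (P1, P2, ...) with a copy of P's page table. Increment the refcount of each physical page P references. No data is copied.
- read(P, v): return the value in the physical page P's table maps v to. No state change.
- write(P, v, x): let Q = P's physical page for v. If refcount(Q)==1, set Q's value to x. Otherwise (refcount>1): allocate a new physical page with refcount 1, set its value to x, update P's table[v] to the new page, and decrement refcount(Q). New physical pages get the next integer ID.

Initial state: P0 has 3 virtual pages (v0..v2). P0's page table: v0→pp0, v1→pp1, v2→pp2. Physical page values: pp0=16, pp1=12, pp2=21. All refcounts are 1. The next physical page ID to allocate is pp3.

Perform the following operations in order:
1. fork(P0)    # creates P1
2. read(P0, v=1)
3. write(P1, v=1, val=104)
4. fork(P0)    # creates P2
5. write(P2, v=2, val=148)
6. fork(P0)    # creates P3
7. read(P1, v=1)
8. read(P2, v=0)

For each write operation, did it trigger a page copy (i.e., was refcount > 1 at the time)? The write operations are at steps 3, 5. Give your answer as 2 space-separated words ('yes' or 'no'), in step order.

Op 1: fork(P0) -> P1. 3 ppages; refcounts: pp0:2 pp1:2 pp2:2
Op 2: read(P0, v1) -> 12. No state change.
Op 3: write(P1, v1, 104). refcount(pp1)=2>1 -> COPY to pp3. 4 ppages; refcounts: pp0:2 pp1:1 pp2:2 pp3:1
Op 4: fork(P0) -> P2. 4 ppages; refcounts: pp0:3 pp1:2 pp2:3 pp3:1
Op 5: write(P2, v2, 148). refcount(pp2)=3>1 -> COPY to pp4. 5 ppages; refcounts: pp0:3 pp1:2 pp2:2 pp3:1 pp4:1
Op 6: fork(P0) -> P3. 5 ppages; refcounts: pp0:4 pp1:3 pp2:3 pp3:1 pp4:1
Op 7: read(P1, v1) -> 104. No state change.
Op 8: read(P2, v0) -> 16. No state change.

yes yes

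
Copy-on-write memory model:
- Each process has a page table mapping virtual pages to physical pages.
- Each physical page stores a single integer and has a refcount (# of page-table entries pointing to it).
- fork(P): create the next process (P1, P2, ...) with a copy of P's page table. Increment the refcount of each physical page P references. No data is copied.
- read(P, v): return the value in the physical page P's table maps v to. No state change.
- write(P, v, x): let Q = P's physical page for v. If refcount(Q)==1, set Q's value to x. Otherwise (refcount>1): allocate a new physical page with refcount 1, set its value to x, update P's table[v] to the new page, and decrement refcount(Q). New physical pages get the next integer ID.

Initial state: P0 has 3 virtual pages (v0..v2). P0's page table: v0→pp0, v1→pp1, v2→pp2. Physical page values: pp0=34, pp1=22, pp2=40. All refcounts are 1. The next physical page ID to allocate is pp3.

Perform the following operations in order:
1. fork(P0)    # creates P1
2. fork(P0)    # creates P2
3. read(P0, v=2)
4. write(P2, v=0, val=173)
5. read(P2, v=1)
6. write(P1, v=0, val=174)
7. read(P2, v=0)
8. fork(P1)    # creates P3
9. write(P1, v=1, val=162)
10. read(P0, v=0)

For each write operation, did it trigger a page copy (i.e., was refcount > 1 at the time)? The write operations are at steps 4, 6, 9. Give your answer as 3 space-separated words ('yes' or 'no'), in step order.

Op 1: fork(P0) -> P1. 3 ppages; refcounts: pp0:2 pp1:2 pp2:2
Op 2: fork(P0) -> P2. 3 ppages; refcounts: pp0:3 pp1:3 pp2:3
Op 3: read(P0, v2) -> 40. No state change.
Op 4: write(P2, v0, 173). refcount(pp0)=3>1 -> COPY to pp3. 4 ppages; refcounts: pp0:2 pp1:3 pp2:3 pp3:1
Op 5: read(P2, v1) -> 22. No state change.
Op 6: write(P1, v0, 174). refcount(pp0)=2>1 -> COPY to pp4. 5 ppages; refcounts: pp0:1 pp1:3 pp2:3 pp3:1 pp4:1
Op 7: read(P2, v0) -> 173. No state change.
Op 8: fork(P1) -> P3. 5 ppages; refcounts: pp0:1 pp1:4 pp2:4 pp3:1 pp4:2
Op 9: write(P1, v1, 162). refcount(pp1)=4>1 -> COPY to pp5. 6 ppages; refcounts: pp0:1 pp1:3 pp2:4 pp3:1 pp4:2 pp5:1
Op 10: read(P0, v0) -> 34. No state change.

yes yes yes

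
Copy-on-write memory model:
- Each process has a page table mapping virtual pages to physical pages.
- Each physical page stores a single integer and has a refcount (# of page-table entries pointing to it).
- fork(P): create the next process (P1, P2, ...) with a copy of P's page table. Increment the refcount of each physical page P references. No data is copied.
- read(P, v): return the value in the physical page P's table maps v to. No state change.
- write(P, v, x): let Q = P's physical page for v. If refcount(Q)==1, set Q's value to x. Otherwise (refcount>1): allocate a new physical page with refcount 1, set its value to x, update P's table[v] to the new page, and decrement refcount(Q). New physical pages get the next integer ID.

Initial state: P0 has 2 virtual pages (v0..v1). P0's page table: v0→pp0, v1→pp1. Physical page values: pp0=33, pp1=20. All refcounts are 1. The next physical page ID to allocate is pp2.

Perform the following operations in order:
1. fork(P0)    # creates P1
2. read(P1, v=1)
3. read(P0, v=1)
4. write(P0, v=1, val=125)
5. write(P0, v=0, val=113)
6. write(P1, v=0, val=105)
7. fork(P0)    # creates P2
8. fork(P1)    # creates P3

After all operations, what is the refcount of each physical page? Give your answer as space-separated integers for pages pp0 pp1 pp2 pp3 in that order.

Op 1: fork(P0) -> P1. 2 ppages; refcounts: pp0:2 pp1:2
Op 2: read(P1, v1) -> 20. No state change.
Op 3: read(P0, v1) -> 20. No state change.
Op 4: write(P0, v1, 125). refcount(pp1)=2>1 -> COPY to pp2. 3 ppages; refcounts: pp0:2 pp1:1 pp2:1
Op 5: write(P0, v0, 113). refcount(pp0)=2>1 -> COPY to pp3. 4 ppages; refcounts: pp0:1 pp1:1 pp2:1 pp3:1
Op 6: write(P1, v0, 105). refcount(pp0)=1 -> write in place. 4 ppages; refcounts: pp0:1 pp1:1 pp2:1 pp3:1
Op 7: fork(P0) -> P2. 4 ppages; refcounts: pp0:1 pp1:1 pp2:2 pp3:2
Op 8: fork(P1) -> P3. 4 ppages; refcounts: pp0:2 pp1:2 pp2:2 pp3:2

Answer: 2 2 2 2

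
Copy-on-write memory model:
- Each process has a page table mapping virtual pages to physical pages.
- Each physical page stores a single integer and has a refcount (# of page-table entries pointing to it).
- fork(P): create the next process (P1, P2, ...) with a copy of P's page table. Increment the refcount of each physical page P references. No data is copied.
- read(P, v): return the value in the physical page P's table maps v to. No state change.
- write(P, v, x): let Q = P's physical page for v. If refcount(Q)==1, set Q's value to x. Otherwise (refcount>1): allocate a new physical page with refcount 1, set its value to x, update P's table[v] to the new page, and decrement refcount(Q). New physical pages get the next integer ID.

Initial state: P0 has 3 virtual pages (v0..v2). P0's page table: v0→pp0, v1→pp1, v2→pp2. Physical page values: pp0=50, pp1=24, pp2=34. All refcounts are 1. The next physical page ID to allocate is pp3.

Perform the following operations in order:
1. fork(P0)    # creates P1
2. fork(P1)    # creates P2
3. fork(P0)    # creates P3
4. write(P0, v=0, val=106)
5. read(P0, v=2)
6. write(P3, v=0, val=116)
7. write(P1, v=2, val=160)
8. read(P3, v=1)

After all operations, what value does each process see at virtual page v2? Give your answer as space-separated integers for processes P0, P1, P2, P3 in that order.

Answer: 34 160 34 34

Derivation:
Op 1: fork(P0) -> P1. 3 ppages; refcounts: pp0:2 pp1:2 pp2:2
Op 2: fork(P1) -> P2. 3 ppages; refcounts: pp0:3 pp1:3 pp2:3
Op 3: fork(P0) -> P3. 3 ppages; refcounts: pp0:4 pp1:4 pp2:4
Op 4: write(P0, v0, 106). refcount(pp0)=4>1 -> COPY to pp3. 4 ppages; refcounts: pp0:3 pp1:4 pp2:4 pp3:1
Op 5: read(P0, v2) -> 34. No state change.
Op 6: write(P3, v0, 116). refcount(pp0)=3>1 -> COPY to pp4. 5 ppages; refcounts: pp0:2 pp1:4 pp2:4 pp3:1 pp4:1
Op 7: write(P1, v2, 160). refcount(pp2)=4>1 -> COPY to pp5. 6 ppages; refcounts: pp0:2 pp1:4 pp2:3 pp3:1 pp4:1 pp5:1
Op 8: read(P3, v1) -> 24. No state change.
P0: v2 -> pp2 = 34
P1: v2 -> pp5 = 160
P2: v2 -> pp2 = 34
P3: v2 -> pp2 = 34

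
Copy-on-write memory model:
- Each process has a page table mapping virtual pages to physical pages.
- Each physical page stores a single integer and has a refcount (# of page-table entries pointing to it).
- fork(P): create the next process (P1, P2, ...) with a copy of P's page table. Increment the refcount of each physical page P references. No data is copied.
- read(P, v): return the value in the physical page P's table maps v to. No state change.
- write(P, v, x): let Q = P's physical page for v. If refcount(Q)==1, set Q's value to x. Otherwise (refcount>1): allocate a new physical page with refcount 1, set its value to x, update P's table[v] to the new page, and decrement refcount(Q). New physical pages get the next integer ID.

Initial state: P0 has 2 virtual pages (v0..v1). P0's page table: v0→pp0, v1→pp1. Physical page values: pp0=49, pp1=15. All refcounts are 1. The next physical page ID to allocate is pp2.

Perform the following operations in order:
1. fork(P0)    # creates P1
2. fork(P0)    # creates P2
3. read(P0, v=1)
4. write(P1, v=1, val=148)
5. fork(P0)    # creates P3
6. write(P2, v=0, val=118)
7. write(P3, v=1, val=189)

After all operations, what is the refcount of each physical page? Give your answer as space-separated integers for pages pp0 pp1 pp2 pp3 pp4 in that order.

Op 1: fork(P0) -> P1. 2 ppages; refcounts: pp0:2 pp1:2
Op 2: fork(P0) -> P2. 2 ppages; refcounts: pp0:3 pp1:3
Op 3: read(P0, v1) -> 15. No state change.
Op 4: write(P1, v1, 148). refcount(pp1)=3>1 -> COPY to pp2. 3 ppages; refcounts: pp0:3 pp1:2 pp2:1
Op 5: fork(P0) -> P3. 3 ppages; refcounts: pp0:4 pp1:3 pp2:1
Op 6: write(P2, v0, 118). refcount(pp0)=4>1 -> COPY to pp3. 4 ppages; refcounts: pp0:3 pp1:3 pp2:1 pp3:1
Op 7: write(P3, v1, 189). refcount(pp1)=3>1 -> COPY to pp4. 5 ppages; refcounts: pp0:3 pp1:2 pp2:1 pp3:1 pp4:1

Answer: 3 2 1 1 1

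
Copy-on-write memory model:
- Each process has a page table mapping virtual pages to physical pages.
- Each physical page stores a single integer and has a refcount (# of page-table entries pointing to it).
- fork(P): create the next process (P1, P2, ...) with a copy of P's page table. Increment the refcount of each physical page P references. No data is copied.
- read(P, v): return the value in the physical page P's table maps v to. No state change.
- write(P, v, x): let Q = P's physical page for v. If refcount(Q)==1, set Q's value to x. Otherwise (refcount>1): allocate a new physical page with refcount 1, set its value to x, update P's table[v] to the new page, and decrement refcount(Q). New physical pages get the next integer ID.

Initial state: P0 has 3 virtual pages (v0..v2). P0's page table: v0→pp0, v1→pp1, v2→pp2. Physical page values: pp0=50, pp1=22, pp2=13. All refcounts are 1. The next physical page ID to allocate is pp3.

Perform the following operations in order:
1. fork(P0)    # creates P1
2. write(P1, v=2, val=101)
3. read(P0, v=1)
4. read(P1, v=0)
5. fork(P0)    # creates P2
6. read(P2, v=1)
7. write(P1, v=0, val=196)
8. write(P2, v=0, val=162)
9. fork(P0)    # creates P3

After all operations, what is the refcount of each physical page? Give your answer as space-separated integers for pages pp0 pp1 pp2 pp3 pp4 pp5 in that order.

Answer: 2 4 3 1 1 1

Derivation:
Op 1: fork(P0) -> P1. 3 ppages; refcounts: pp0:2 pp1:2 pp2:2
Op 2: write(P1, v2, 101). refcount(pp2)=2>1 -> COPY to pp3. 4 ppages; refcounts: pp0:2 pp1:2 pp2:1 pp3:1
Op 3: read(P0, v1) -> 22. No state change.
Op 4: read(P1, v0) -> 50. No state change.
Op 5: fork(P0) -> P2. 4 ppages; refcounts: pp0:3 pp1:3 pp2:2 pp3:1
Op 6: read(P2, v1) -> 22. No state change.
Op 7: write(P1, v0, 196). refcount(pp0)=3>1 -> COPY to pp4. 5 ppages; refcounts: pp0:2 pp1:3 pp2:2 pp3:1 pp4:1
Op 8: write(P2, v0, 162). refcount(pp0)=2>1 -> COPY to pp5. 6 ppages; refcounts: pp0:1 pp1:3 pp2:2 pp3:1 pp4:1 pp5:1
Op 9: fork(P0) -> P3. 6 ppages; refcounts: pp0:2 pp1:4 pp2:3 pp3:1 pp4:1 pp5:1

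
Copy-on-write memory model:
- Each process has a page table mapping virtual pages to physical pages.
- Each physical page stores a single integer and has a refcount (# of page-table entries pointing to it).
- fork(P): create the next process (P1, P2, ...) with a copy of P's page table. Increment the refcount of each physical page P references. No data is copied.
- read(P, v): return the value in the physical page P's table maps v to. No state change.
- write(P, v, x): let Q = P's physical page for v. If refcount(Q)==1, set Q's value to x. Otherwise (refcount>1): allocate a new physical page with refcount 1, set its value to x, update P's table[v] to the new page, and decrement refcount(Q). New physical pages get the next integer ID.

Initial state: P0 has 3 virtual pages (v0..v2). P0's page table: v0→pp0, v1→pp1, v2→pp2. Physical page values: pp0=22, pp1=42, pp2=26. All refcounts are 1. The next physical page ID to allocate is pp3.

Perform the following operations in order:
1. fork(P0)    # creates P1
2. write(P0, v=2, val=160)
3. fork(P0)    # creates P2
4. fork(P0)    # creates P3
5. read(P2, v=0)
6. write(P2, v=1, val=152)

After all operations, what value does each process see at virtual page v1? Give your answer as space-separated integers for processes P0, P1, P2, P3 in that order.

Op 1: fork(P0) -> P1. 3 ppages; refcounts: pp0:2 pp1:2 pp2:2
Op 2: write(P0, v2, 160). refcount(pp2)=2>1 -> COPY to pp3. 4 ppages; refcounts: pp0:2 pp1:2 pp2:1 pp3:1
Op 3: fork(P0) -> P2. 4 ppages; refcounts: pp0:3 pp1:3 pp2:1 pp3:2
Op 4: fork(P0) -> P3. 4 ppages; refcounts: pp0:4 pp1:4 pp2:1 pp3:3
Op 5: read(P2, v0) -> 22. No state change.
Op 6: write(P2, v1, 152). refcount(pp1)=4>1 -> COPY to pp4. 5 ppages; refcounts: pp0:4 pp1:3 pp2:1 pp3:3 pp4:1
P0: v1 -> pp1 = 42
P1: v1 -> pp1 = 42
P2: v1 -> pp4 = 152
P3: v1 -> pp1 = 42

Answer: 42 42 152 42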